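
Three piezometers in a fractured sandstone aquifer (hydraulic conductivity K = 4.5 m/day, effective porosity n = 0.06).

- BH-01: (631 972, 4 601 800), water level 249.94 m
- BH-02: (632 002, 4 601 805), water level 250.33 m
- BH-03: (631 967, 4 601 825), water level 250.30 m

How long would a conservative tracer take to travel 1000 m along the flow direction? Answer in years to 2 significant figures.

With h = a·x + b·y + c and BH-01 as origin, the differences give:
  30·a + 5·b = +0.39
  (-5)·a + 25·b = +0.36
Eliminate b (×25 and ×5, subtract): 775·a = 7.950 → a = ∂h/∂x = +0.01026
Back-substitute: b = ∂h/∂y = +0.01645.
|∇h| = √(0.01026² + 0.01645²) = 0.01939
Seepage velocity v = K·i/n = 4.5 × 0.01939 / 0.06 = 1.454 m/day.
t = 1000 / 1.454 = 687.8 days = 1.88 years.

1.9 years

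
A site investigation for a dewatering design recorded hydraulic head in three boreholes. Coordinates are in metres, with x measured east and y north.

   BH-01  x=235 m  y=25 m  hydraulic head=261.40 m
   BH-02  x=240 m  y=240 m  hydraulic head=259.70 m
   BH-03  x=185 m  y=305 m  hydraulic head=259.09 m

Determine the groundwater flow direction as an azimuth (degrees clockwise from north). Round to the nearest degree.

348°

With h = a·x + b·y + c and BH-01 as origin, the differences give:
  5·a + 215·b = -1.70
  (-50)·a + 280·b = -2.31
Eliminate b (×280 and ×215, subtract): 12150·a = 20.650 → a = ∂h/∂x = +0.001700
Back-substitute: b = ∂h/∂y = -0.007947.
Flow direction (−∇h) has components (-0.001700 E, +0.007947 N).
Azimuth = atan2(E, N) = atan2(-0.001700, +0.007947) = 347.9° ≈ 348°.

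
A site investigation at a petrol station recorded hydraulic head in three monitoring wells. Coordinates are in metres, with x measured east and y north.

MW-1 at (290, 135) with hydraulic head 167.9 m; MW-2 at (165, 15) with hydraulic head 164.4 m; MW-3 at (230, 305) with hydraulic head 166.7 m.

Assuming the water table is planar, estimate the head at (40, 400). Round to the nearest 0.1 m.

162.0 m

Three-point gradient (reference MW-1): Δ to MW-2 = (-125, -120, -3.5), Δ to MW-3 = (-60, 170, -1.2).
∂h/∂x = +0.02598, ∂h/∂y = +0.002109 (det = -28450).
h(40, 400) = 167.9 + (+0.02598)·(-250) + (+0.002109)·(265) = 167.9 -6.494 +0.559 = 161.965 m.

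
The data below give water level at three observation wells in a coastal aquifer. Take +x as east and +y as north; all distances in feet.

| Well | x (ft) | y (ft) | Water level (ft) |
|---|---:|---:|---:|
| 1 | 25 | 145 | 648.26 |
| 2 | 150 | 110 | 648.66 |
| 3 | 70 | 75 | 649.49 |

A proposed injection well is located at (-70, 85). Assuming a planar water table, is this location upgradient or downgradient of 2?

upgradient

Taking 1 as reference: 2−1 = (125, -35, +0.40); 3−1 = (45, -70, +1.23).
Solve a·Δx + b·Δy = Δh: det = 125·(-70) − 45·(-35) = -7175.
∂h/∂x = [(+0.40)·(-70) − (+1.23)·(-35)] / -7175 = -0.002098
∂h/∂y = [125·(+1.23) − 45·(+0.40)] / -7175 = -0.01892
Head at (-70, 85) = 648.26 + (-0.002098)·(-95) + (-0.01892)·(-60) = 649.59 ft.
That is higher than the 648.66 ft at 2, so the point is upgradient.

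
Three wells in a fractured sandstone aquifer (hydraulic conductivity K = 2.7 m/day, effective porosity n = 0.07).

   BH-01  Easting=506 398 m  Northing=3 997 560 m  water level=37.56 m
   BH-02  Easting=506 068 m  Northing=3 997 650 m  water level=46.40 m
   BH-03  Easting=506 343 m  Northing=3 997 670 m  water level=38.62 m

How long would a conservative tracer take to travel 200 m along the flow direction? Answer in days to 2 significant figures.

180 days

With h = a·x + b·y + c and BH-01 as origin, the differences give:
  (-330)·a + 90·b = +8.84
  (-55)·a + 110·b = +1.06
Eliminate b (×110 and ×90, subtract): -31350·a = 877.000 → a = ∂h/∂x = -0.02797
Back-substitute: b = ∂h/∂y = -0.004351.
|∇h| = √(-0.02797² + -0.004351²) = 0.02831
Seepage velocity v = K·i/n = 2.7 × 0.02831 / 0.07 = 1.092 m/day.
t = 200 / 1.092 = 183.2 days.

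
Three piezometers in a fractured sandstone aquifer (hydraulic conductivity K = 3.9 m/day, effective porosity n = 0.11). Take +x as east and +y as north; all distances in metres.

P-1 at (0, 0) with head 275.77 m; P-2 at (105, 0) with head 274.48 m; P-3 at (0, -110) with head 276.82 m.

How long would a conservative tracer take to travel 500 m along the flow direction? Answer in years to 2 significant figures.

2.5 years

∂h/∂x = (274.48 − 275.77) / (105 − 0) = -0.01229
∂h/∂y = (276.82 − 275.77) / (-110 − 0) = -0.009545
|∇h| = √(-0.01229² + -0.009545²) = 0.01556
Seepage velocity v = K·i/n = 3.9 × 0.01556 / 0.11 = 0.5517 m/day.
t = 500 / 0.5517 = 906.3 days = 2.48 years.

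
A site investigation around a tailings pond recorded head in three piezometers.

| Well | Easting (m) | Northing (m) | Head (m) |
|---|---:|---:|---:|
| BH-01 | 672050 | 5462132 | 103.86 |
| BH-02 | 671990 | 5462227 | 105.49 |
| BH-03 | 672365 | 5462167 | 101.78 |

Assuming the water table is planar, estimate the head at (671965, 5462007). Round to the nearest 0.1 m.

103.0 m

Taking BH-01 as reference: BH-02−BH-01 = (-60, 95, +1.63); BH-03−BH-01 = (315, 35, -2.08).
Solve a·Δx + b·Δy = Δh: det = (-60)·35 − 315·95 = -32025.
∂h/∂x = [(+1.63)·35 − (-2.08)·95] / -32025 = -0.007952
∂h/∂y = [(-60)·(-2.08) − 315·(+1.63)] / -32025 = +0.01214
h(671965, 5462007) = 103.86 + (-0.007952)·(-85) + (+0.01214)·(-125) = 103.86 +0.676 -1.517 = 103.019 m.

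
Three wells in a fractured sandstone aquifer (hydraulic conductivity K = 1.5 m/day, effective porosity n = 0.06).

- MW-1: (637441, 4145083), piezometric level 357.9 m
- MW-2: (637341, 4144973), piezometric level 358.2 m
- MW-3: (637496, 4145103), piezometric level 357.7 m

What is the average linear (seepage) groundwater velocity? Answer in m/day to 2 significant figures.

0.10 m/day

With h = a·x + b·y + c and MW-1 as origin, the differences give:
  (-100)·a + (-110)·b = +0.3
  55·a + 20·b = -0.2
Eliminate b (×20 and ×(-110), subtract): 4050·a = -16.00 → a = ∂h/∂x = -0.003951
Back-substitute: b = ∂h/∂y = +0.0008642.
|∇h| = √(-0.003951² + 0.0008642²) = 0.004044
Seepage velocity v = K·i/n = 1.5 × 0.004044 / 0.06 = 0.1011 m/day.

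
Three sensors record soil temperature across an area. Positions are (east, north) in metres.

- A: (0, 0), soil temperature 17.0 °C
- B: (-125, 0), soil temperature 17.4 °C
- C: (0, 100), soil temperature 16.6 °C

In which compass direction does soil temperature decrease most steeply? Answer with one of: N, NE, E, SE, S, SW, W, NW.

NE

∂T/∂x = (17.4 − 17.0) / (-125 − 0) = -0.003200
∂T/∂y = (16.6 − 17.0) / (100 − 0) = -0.004000
Steepest decrease is along −∇f = (+0.003200 E, +0.004000 N) → northeast.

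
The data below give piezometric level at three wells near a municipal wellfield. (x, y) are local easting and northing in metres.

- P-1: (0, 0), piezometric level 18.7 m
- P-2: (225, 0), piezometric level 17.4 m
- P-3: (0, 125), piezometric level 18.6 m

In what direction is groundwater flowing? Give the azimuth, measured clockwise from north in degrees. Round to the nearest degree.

082°

∂h/∂x = (17.4 − 18.7) / (225 − 0) = -0.005778
∂h/∂y = (18.6 − 18.7) / (125 − 0) = -0.0008000
Flow direction (−∇h) has components (+0.005778 E, +0.0008000 N).
Azimuth = atan2(E, N) = atan2(+0.005778, +0.0008000) = 82.1° ≈ 082°.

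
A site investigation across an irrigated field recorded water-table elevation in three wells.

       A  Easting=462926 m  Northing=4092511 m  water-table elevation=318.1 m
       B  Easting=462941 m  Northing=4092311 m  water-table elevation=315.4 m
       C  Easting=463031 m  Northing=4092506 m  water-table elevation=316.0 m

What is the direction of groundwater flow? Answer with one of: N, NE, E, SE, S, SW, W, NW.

SE

With h = a·x + b·y + c and A as origin, the differences give:
  15·a + (-200)·b = -2.7
  105·a + (-5)·b = -2.1
Eliminate b (×(-5) and ×(-200), subtract): 20925·a = -406.50 → a = ∂h/∂x = -0.01943
Back-substitute: b = ∂h/∂y = +0.01204.
Flow = −∇h = (+0.01943 east, -0.01204 north), which points southeast.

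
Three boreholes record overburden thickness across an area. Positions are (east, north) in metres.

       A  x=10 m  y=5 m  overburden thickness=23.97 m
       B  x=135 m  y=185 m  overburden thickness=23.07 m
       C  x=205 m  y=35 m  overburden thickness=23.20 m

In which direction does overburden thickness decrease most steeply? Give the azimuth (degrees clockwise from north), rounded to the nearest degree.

055°

Differences from A: to B (Δx, Δy, Δh) = (125, 180, -0.90); to C = (195, 30, -0.77).
Solve a·Δx + b·Δy = Δd: det = 125·30 − 195·180 = -31350.
∂d/∂x = [(-0.90)·30 − (-0.77)·180] / -31350 = -0.003560
∂d/∂y = [125·(-0.77) − 195·(-0.90)] / -31350 = -0.002528
Steepest decrease is along −∇f: components (+0.003560 E, +0.002528 N).
Azimuth = atan2(+0.003560, +0.002528) = 54.6° ≈ 055°.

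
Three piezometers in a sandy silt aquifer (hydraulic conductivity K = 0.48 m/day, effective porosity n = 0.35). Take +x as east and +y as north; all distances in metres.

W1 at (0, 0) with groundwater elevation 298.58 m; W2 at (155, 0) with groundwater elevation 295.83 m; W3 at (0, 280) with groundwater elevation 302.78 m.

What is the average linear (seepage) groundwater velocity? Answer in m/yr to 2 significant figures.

∂h/∂x = (295.83 − 298.58) / (155 − 0) = -0.01774
∂h/∂y = (302.78 − 298.58) / (280 − 0) = +0.01500
|∇h| = √(-0.01774² + 0.01500²) = 0.02323
Seepage velocity v = K·i/n = 0.48 × 0.02323 / 0.35 = 0.03186 m/day = 11.64 m/yr.

12 m/yr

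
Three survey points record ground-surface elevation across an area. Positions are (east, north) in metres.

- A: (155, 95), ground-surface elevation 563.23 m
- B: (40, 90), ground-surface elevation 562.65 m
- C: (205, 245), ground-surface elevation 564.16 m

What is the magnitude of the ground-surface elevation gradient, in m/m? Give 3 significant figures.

0.00667 m/m

Differences from A: to B (Δx, Δy, Δh) = (-115, -5, -0.58); to C = (50, 150, +0.93).
Determinant of the coordinate differences = (-115)·150 − 50·(-5) = -17000.
∂z/∂x = [(-0.58)·150 − (+0.93)·(-5)] / -17000 = +0.004844
∂z/∂y = [(-115)·(+0.93) − 50·(-0.58)] / -17000 = +0.004585
|∇f| = √(0.004844² + 0.004585²) = 0.00667 m/m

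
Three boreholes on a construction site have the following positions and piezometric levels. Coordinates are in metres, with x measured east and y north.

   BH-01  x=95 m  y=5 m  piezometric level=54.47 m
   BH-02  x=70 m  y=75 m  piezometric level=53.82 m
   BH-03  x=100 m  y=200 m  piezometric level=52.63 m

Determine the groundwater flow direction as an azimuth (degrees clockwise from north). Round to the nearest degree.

Three-point gradient (reference BH-01): Δ to BH-02 = (-25, 70, -0.65), Δ to BH-03 = (5, 195, -1.84).
∂h/∂x = -0.0003923, ∂h/∂y = -0.009426 (det = -5225).
Flow direction (−∇h) has components (+0.0003923 E, +0.009426 N).
Azimuth = atan2(E, N) = atan2(+0.0003923, +0.009426) = 2.4° ≈ 002°.

002°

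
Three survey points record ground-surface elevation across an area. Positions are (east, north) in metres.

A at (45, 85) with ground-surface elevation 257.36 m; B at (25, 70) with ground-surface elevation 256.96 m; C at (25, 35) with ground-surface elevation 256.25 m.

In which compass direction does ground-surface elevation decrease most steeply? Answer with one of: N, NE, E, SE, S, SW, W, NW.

Differences from A: to B (Δx, Δy, Δh) = (-20, -15, -0.40); to C = (-20, -50, -1.11).
Solve a·Δx + b·Δy = Δz: det = (-20)·(-50) − (-20)·(-15) = 700.
∂z/∂x = [(-0.40)·(-50) − (-1.11)·(-15)] / 700 = +0.004786
∂z/∂y = [(-20)·(-1.11) − (-20)·(-0.40)] / 700 = +0.02029
Steepest decrease is along −∇f = (-0.004786 E, -0.02029 N) → south.

S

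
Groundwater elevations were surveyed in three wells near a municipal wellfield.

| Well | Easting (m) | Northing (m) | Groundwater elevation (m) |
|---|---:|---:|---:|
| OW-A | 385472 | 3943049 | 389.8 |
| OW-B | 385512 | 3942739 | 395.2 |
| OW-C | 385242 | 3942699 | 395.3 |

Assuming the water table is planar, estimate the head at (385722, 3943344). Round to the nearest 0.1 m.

Three-point gradient (reference OW-A): Δ to OW-B = (40, -310, +5.4), Δ to OW-C = (-230, -350, +5.5).
∂h/∂x = +0.002169, ∂h/∂y = -0.01714 (det = -85300).
h(385722, 3943344) = 389.8 + (+0.002169)·(250) + (-0.01714)·(295) = 389.8 +0.542 -5.056 = 385.286 m.

385.3 m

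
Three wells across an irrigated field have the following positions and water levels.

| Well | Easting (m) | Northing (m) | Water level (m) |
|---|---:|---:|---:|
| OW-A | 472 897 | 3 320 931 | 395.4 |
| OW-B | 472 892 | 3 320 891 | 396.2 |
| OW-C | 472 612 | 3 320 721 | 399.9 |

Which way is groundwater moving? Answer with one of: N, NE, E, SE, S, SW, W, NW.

With h = a·x + b·y + c and OW-A as origin, the differences give:
  (-5)·a + (-40)·b = +0.8
  (-285)·a + (-210)·b = +4.5
Eliminate b (×(-210) and ×(-40), subtract): -10350·a = 12.00 → a = ∂h/∂x = -0.001159
Back-substitute: b = ∂h/∂y = -0.01986.
Flow = −∇h = (+0.001159 east, +0.01986 north), which points north.

N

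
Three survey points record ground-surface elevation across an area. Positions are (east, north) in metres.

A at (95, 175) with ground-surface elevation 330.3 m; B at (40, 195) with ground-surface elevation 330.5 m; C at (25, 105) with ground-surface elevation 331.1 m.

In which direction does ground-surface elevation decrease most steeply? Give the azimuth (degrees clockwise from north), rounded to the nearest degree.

Taking A as reference: B−A = (-55, 20, +0.2); C−A = (-70, -70, +0.8).
Solve a·Δx + b·Δy = Δz: det = (-55)·(-70) − (-70)·20 = 5250.
∂z/∂x = [(+0.2)·(-70) − (+0.8)·20] / 5250 = -0.005714
∂z/∂y = [(-55)·(+0.8) − (-70)·(+0.2)] / 5250 = -0.005714
Steepest decrease is along −∇f: components (+0.005714 E, +0.005714 N).
Azimuth = atan2(+0.005714, +0.005714) = 45.0° ≈ 045°.

045°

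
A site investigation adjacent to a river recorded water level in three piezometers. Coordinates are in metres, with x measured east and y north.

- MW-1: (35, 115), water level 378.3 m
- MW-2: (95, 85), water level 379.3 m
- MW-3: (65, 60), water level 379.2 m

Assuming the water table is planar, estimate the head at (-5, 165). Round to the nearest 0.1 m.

377.3 m

Three-point gradient (reference MW-1): Δ to MW-2 = (60, -30, +1.0), Δ to MW-3 = (30, -55, +0.9).
∂h/∂x = +0.01167, ∂h/∂y = -0.010000 (det = -2400).
h(-5, 165) = 378.3 + (+0.01167)·(-40) + (-0.010000)·(50) = 378.3 -0.467 -0.500 = 377.333 m.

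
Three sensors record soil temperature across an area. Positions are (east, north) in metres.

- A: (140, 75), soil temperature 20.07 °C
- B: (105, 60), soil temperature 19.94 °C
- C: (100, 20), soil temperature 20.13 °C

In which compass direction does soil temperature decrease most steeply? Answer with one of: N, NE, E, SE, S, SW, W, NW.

Differences from A: to B (Δx, Δy, Δh) = (-35, -15, -0.13); to C = (-40, -55, +0.06).
Determinant of the coordinate differences = (-35)·(-55) − (-40)·(-15) = 1325.
∂T/∂x = [(-0.13)·(-55) − (+0.06)·(-15)] / 1325 = +0.006075
∂T/∂y = [(-35)·(+0.06) − (-40)·(-0.13)] / 1325 = -0.005509
Steepest decrease is along −∇f = (-0.006075 E, +0.005509 N) → northwest.

NW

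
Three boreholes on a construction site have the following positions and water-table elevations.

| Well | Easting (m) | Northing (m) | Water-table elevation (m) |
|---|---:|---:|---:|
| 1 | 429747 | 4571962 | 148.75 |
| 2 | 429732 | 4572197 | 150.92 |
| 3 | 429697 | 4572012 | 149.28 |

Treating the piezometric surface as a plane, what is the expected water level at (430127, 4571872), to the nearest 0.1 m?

Three-point gradient (reference 1): Δ to 2 = (-15, 235, +2.17), Δ to 3 = (-50, 50, +0.53).
∂h/∂x = -0.001459, ∂h/∂y = +0.009141 (det = 11000).
h(430127, 4571872) = 148.75 + (-0.001459)·(380) + (+0.009141)·(-90) = 148.75 -0.554 -0.823 = 147.373 m.

147.4 m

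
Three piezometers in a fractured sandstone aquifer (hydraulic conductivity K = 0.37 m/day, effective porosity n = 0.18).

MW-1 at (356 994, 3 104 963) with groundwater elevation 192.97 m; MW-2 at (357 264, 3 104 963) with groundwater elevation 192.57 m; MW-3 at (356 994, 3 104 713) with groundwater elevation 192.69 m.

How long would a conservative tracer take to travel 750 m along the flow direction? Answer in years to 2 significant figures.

540 years

∂h/∂x = (192.57 − 192.97) / (357264 − 356994) = -0.001481
∂h/∂y = (192.69 − 192.97) / (3104713 − 3104963) = +0.001120
|∇h| = √(-0.001481² + 0.001120²) = 0.001857
Seepage velocity v = K·i/n = 0.37 × 0.001857 / 0.18 = 0.003817 m/day.
t = 750 / 0.003817 = 1.965e+05 days = 538 years.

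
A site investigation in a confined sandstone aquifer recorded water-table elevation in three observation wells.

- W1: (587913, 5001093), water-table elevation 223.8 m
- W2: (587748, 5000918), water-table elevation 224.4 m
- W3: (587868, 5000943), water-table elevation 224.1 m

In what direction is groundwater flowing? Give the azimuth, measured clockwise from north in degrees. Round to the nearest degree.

Three-point gradient (reference W1): Δ to W2 = (-165, -175, +0.6), Δ to W3 = (-45, -150, +0.3).
∂h/∂x = -0.002222, ∂h/∂y = -0.001333 (det = 16875).
Flow direction (−∇h) has components (+0.002222 E, +0.001333 N).
Azimuth = atan2(E, N) = atan2(+0.002222, +0.001333) = 59.0° ≈ 059°.

059°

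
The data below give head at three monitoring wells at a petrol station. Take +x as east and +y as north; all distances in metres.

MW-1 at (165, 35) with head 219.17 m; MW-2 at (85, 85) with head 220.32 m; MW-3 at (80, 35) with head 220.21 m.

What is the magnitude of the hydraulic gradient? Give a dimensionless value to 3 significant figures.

Taking MW-1 as reference: MW-2−MW-1 = (-80, 50, +1.15); MW-3−MW-1 = (-85, 0, +1.04).
Solve a·Δx + b·Δy = Δh: det = (-80)·0 − (-85)·50 = 4250.
∂h/∂x = [(+1.15)·0 − (+1.04)·50] / 4250 = -0.01224
∂h/∂y = [(-80)·(+1.04) − (-85)·(+1.15)] / 4250 = +0.003424
|∇h| = √(-0.01224² + 0.003424²) = 0.01271

0.0127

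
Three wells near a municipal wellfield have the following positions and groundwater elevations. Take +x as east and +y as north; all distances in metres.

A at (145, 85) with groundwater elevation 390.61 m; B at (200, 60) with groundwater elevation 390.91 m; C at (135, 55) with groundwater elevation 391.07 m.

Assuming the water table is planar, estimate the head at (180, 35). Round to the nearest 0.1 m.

391.3 m

Three-point gradient (reference A): Δ to B = (55, -25, +0.30), Δ to C = (-10, -30, +0.46).
∂h/∂x = -0.001316, ∂h/∂y = -0.01489 (det = -1900).
h(180, 35) = 390.61 + (-0.001316)·(35) + (-0.01489)·(-50) = 390.61 -0.046 +0.745 = 391.309 m.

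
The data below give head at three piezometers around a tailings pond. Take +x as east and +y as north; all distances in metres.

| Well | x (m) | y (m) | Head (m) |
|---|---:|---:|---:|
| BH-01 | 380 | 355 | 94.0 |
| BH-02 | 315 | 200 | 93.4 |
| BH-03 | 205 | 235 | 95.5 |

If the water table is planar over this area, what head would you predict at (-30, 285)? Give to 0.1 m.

Taking BH-01 as reference: BH-02−BH-01 = (-65, -155, -0.6); BH-03−BH-01 = (-175, -120, +1.5).
Determinant of the coordinate differences = (-65)·(-120) − (-175)·(-155) = -19325.
∂h/∂x = [(-0.6)·(-120) − (+1.5)·(-155)] / -19325 = -0.01576
∂h/∂y = [(-65)·(+1.5) − (-175)·(-0.6)] / -19325 = +0.01048
h(-30, 285) = 94.0 + (-0.01576)·(-410) + (+0.01048)·(-70) = 94.0 +6.460 -0.734 = 99.727 m.

99.7 m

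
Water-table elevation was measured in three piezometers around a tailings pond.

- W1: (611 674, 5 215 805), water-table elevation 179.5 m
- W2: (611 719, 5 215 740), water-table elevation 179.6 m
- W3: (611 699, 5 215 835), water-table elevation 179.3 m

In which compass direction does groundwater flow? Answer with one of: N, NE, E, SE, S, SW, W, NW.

Three-point gradient (reference W1): Δ to W2 = (45, -65, +0.1), Δ to W3 = (25, 30, -0.2).
∂h/∂x = -0.003361, ∂h/∂y = -0.003866 (det = 2975).
Flow = −∇h = (+0.003361 east, +0.003866 north), which points northeast.

NE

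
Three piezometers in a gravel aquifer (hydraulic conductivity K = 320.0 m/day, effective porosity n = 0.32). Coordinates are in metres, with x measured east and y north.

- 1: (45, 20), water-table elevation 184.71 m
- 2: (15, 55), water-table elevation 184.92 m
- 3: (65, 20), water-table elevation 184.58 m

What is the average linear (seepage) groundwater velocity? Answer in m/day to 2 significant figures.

Taking 1 as reference: 2−1 = (-30, 35, +0.21); 3−1 = (20, 0, -0.13).
Determinant of the coordinate differences = (-30)·0 − 20·35 = -700.
∂h/∂x = [(+0.21)·0 − (-0.13)·35] / -700 = -0.006500
∂h/∂y = [(-30)·(-0.13) − 20·(+0.21)] / -700 = +0.0004286
|∇h| = √(-0.006500² + 0.0004286²) = 0.006514
Seepage velocity v = K·i/n = 320.0 × 0.006514 / 0.32 = 6.514 m/day.

6.5 m/day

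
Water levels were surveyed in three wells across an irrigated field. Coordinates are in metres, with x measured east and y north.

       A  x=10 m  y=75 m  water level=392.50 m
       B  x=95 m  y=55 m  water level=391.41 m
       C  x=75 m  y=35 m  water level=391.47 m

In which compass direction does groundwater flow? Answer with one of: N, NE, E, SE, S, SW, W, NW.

With h = a·x + b·y + c and A as origin, the differences give:
  85·a + (-20)·b = -1.09
  65·a + (-40)·b = -1.03
Eliminate b (×(-40) and ×(-20), subtract): -2100·a = 23.000 → a = ∂h/∂x = -0.01095
Back-substitute: b = ∂h/∂y = +0.007952.
Flow = −∇h = (+0.01095 east, -0.007952 north), which points southeast.

SE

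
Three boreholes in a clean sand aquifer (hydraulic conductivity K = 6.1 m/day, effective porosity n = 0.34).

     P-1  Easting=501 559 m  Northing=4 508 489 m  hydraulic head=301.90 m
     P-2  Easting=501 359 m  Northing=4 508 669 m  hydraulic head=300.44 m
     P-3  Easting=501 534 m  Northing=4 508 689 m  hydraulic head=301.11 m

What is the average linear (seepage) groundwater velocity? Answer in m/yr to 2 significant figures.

With h = a·x + b·y + c and P-1 as origin, the differences give:
  (-200)·a + 180·b = -1.46
  (-25)·a + 200·b = -0.79
Eliminate b (×200 and ×180, subtract): -35500·a = -149.800 → a = ∂h/∂x = +0.004220
Back-substitute: b = ∂h/∂y = -0.003423.
|∇h| = √(0.004220² + -0.003423²) = 0.005434
Seepage velocity v = K·i/n = 6.1 × 0.005434 / 0.34 = 0.09749 m/day = 35.61 m/yr.

36 m/yr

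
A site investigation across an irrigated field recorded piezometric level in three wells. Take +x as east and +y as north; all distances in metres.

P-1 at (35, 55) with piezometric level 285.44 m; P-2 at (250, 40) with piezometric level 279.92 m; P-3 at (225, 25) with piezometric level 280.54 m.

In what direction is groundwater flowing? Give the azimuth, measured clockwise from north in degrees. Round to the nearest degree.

093°

With h = a·x + b·y + c and P-1 as origin, the differences give:
  215·a + (-15)·b = -5.52
  190·a + (-30)·b = -4.90
Eliminate b (×(-30) and ×(-15), subtract): -3600·a = 92.100 → a = ∂h/∂x = -0.02558
Back-substitute: b = ∂h/∂y = +0.001306.
Flow direction (−∇h) has components (+0.02558 E, -0.001306 N).
Azimuth = atan2(E, N) = atan2(+0.02558, -0.001306) = 92.9° ≈ 093°.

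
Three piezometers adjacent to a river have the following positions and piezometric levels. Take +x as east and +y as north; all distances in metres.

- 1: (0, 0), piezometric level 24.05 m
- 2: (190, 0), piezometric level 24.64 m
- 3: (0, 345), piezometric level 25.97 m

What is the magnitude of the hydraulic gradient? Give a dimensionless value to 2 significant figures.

∂h/∂x = (24.64 − 24.05) / (190 − 0) = +0.003105
∂h/∂y = (25.97 − 24.05) / (345 − 0) = +0.005565
|∇h| = √(0.003105² + 0.005565²) = 0.006373

0.0064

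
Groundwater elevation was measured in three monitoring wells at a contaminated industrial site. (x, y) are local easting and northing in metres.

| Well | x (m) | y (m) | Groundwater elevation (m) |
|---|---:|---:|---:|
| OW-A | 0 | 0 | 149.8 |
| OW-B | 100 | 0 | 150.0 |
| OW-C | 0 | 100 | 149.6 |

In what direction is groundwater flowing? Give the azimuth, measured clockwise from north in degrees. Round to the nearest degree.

315°

∂h/∂x = (150.0 − 149.8) / (100 − 0) = +0.002000
∂h/∂y = (149.6 − 149.8) / (100 − 0) = -0.002000
Flow direction (−∇h) has components (-0.002000 E, +0.002000 N).
Azimuth = atan2(E, N) = atan2(-0.002000, +0.002000) = 315.0° ≈ 315°.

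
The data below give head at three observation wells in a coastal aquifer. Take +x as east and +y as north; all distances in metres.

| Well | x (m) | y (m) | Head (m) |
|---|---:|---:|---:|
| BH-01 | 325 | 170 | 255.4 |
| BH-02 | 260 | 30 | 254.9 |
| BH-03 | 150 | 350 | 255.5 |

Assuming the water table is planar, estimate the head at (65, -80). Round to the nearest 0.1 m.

254.2 m

With h = a·x + b·y + c and BH-01 as origin, the differences give:
  (-65)·a + (-140)·b = -0.5
  (-175)·a + 180·b = +0.1
Eliminate b (×180 and ×(-140), subtract): -36200·a = -76.00 → a = ∂h/∂x = +0.002099
Back-substitute: b = ∂h/∂y = +0.002597.
h(65, -80) = 255.4 + (+0.002099)·(-260) + (+0.002597)·(-250) = 255.4 -0.546 -0.649 = 254.205 m.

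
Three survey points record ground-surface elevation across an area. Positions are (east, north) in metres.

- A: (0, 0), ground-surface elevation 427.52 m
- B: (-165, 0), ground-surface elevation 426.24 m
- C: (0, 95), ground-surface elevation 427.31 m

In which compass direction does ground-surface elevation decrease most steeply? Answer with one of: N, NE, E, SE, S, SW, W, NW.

∂z/∂x = (426.24 − 427.52) / (-165 − 0) = +0.007758
∂z/∂y = (427.31 − 427.52) / (95 − 0) = -0.002211
Steepest decrease is along −∇f = (-0.007758 E, +0.002211 N) → west.

W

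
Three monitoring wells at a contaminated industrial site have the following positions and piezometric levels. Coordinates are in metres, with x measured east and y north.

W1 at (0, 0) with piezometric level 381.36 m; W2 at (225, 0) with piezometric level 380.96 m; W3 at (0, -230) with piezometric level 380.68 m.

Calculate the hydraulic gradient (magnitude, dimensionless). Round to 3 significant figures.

0.00345

∂h/∂x = (380.96 − 381.36) / (225 − 0) = -0.001778
∂h/∂y = (380.68 − 381.36) / (-230 − 0) = +0.002957
|∇h| = √(-0.001778² + 0.002957²) = 0.00345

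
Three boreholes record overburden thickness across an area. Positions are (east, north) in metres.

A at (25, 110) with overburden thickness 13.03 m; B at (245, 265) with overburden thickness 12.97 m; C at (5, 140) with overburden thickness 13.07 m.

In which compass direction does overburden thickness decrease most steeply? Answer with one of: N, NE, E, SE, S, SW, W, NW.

With d = a·x + b·y + c and A as origin, the differences give:
  220·a + 155·b = -0.06
  (-20)·a + 30·b = +0.04
Eliminate b (×30 and ×155, subtract): 9700·a = -8.000 → a = ∂d/∂x = -0.0008247
Back-substitute: b = ∂d/∂y = +0.0007835.
Steepest decrease is along −∇f = (+0.0008247 E, -0.0007835 N) → southeast.

SE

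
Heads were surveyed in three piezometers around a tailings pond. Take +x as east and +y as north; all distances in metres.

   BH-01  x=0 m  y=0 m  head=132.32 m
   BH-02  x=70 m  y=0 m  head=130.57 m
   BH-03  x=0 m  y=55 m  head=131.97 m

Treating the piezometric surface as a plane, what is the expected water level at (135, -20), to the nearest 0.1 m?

∂h/∂x = (130.57 − 132.32) / (70 − 0) = -0.02500
∂h/∂y = (131.97 − 132.32) / (55 − 0) = -0.006364
h(135, -20) = 132.32 + (-0.02500)·(135) + (-0.006364)·(-20) = 132.32 -3.375 +0.127 = 129.072 m.

129.1 m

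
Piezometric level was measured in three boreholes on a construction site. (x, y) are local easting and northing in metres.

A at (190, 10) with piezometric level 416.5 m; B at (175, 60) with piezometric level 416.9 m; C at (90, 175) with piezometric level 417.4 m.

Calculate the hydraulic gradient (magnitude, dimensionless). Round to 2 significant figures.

Taking A as reference: B−A = (-15, 50, +0.4); C−A = (-100, 165, +0.9).
Solve a·Δx + b·Δy = Δh: det = (-15)·165 − (-100)·50 = 2525.
∂h/∂x = [(+0.4)·165 − (+0.9)·50] / 2525 = +0.008317
∂h/∂y = [(-15)·(+0.9) − (-100)·(+0.4)] / 2525 = +0.01050
|∇h| = √(0.008317² + 0.01050²) = 0.01339

0.013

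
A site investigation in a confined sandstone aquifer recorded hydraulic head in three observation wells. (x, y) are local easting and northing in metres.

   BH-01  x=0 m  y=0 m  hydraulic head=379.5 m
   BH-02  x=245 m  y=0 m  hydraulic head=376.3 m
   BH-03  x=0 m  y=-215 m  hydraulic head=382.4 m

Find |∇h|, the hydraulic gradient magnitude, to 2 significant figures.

0.019

∂h/∂x = (376.3 − 379.5) / (245 − 0) = -0.01306
∂h/∂y = (382.4 − 379.5) / (-215 − 0) = -0.01349
|∇h| = √(-0.01306² + -0.01349²) = 0.01878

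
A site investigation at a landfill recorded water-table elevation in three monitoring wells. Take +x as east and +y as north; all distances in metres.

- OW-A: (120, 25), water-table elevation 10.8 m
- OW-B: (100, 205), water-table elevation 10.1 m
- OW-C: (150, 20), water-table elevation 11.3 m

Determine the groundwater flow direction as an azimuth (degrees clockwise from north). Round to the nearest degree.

Taking OW-A as reference: OW-B−OW-A = (-20, 180, -0.7); OW-C−OW-A = (30, -5, +0.5).
Determinant of the coordinate differences = (-20)·(-5) − 30·180 = -5300.
∂h/∂x = [(-0.7)·(-5) − (+0.5)·180] / -5300 = +0.01632
∂h/∂y = [(-20)·(+0.5) − 30·(-0.7)] / -5300 = -0.002075
Flow direction (−∇h) has components (-0.01632 E, +0.002075 N).
Azimuth = atan2(E, N) = atan2(-0.01632, +0.002075) = 277.2° ≈ 277°.

277°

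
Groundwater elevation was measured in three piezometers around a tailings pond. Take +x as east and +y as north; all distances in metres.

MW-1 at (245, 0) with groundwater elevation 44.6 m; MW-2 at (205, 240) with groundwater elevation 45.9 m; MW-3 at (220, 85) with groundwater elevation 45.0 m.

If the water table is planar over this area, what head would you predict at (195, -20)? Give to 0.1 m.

44.2 m

Taking MW-1 as reference: MW-2−MW-1 = (-40, 240, +1.3); MW-3−MW-1 = (-25, 85, +0.4).
Determinant of the coordinate differences = (-40)·85 − (-25)·240 = 2600.
∂h/∂x = [(+1.3)·85 − (+0.4)·240] / 2600 = +0.005577
∂h/∂y = [(-40)·(+0.4) − (-25)·(+1.3)] / 2600 = +0.006346
h(195, -20) = 44.6 + (+0.005577)·(-50) + (+0.006346)·(-20) = 44.6 -0.279 -0.127 = 44.194 m.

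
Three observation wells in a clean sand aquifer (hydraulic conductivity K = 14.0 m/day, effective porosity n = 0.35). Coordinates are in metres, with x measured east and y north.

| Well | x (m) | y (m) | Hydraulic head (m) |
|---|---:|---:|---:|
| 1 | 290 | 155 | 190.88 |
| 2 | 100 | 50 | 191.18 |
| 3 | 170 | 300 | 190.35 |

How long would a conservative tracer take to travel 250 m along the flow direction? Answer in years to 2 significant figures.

Differences from 1: to 2 (Δx, Δy, Δh) = (-190, -105, +0.30); to 3 = (-120, 145, -0.53).
Solve a·Δx + b·Δy = Δh: det = (-190)·145 − (-120)·(-105) = -40150.
∂h/∂x = [(+0.30)·145 − (-0.53)·(-105)] / -40150 = +0.0003026
∂h/∂y = [(-190)·(-0.53) − (-120)·(+0.30)] / -40150 = -0.003405
|∇h| = √(0.0003026² + -0.003405²) = 0.003418
Seepage velocity v = K·i/n = 14.0 × 0.003418 / 0.35 = 0.1367 m/day.
t = 250 / 0.1367 = 1829 days = 5.01 years.

5.0 years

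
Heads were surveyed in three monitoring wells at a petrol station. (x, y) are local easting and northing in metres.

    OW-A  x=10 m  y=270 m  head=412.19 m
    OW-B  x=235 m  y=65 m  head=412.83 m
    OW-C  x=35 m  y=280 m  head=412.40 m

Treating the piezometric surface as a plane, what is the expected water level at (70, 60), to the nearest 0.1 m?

Three-point gradient (reference OW-A): Δ to OW-B = (225, -205, +0.64), Δ to OW-C = (25, 10, +0.21).
∂h/∂x = +0.006705, ∂h/∂y = +0.004237 (det = 7375).
h(70, 60) = 412.19 + (+0.006705)·(60) + (+0.004237)·(-210) = 412.19 +0.402 -0.890 = 411.702 m.

411.7 m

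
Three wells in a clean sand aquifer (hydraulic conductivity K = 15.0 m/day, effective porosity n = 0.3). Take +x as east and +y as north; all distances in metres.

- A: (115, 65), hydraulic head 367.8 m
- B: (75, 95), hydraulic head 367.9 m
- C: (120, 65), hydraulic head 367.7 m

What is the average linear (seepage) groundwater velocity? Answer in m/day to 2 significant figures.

1.5 m/day

Differences from A: to B (Δx, Δy, Δh) = (-40, 30, +0.1); to C = (5, 0, -0.1).
Solve a·Δx + b·Δy = Δh: det = (-40)·0 − 5·30 = -150.
∂h/∂x = [(+0.1)·0 − (-0.1)·30] / -150 = -0.02000
∂h/∂y = [(-40)·(-0.1) − 5·(+0.1)] / -150 = -0.02333
|∇h| = √(-0.02000² + -0.02333²) = 0.03073
Seepage velocity v = K·i/n = 15.0 × 0.03073 / 0.3 = 1.537 m/day.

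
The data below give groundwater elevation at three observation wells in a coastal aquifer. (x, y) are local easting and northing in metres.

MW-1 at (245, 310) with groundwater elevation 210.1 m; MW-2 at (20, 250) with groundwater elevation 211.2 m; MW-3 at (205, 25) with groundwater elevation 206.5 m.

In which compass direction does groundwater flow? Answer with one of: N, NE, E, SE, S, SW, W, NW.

SE

Taking MW-1 as reference: MW-2−MW-1 = (-225, -60, +1.1); MW-3−MW-1 = (-40, -285, -3.6).
Solve a·Δx + b·Δy = Δh: det = (-225)·(-285) − (-40)·(-60) = 61725.
∂h/∂x = [(+1.1)·(-285) − (-3.6)·(-60)] / 61725 = -0.008578
∂h/∂y = [(-225)·(-3.6) − (-40)·(+1.1)] / 61725 = +0.01384
Flow = −∇h = (+0.008578 east, -0.01384 north), which points southeast.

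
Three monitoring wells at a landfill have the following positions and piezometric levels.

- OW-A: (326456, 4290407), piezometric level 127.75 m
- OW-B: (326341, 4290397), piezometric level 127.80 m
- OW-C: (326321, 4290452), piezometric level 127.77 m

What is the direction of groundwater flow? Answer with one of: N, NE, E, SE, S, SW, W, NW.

NE

Differences from OW-A: to OW-B (Δx, Δy, Δh) = (-115, -10, +0.05); to OW-C = (-135, 45, +0.02).
Solve a·Δx + b·Δy = Δh: det = (-115)·45 − (-135)·(-10) = -6525.
∂h/∂x = [(+0.05)·45 − (+0.02)·(-10)] / -6525 = -0.0003755
∂h/∂y = [(-115)·(+0.02) − (-135)·(+0.05)] / -6525 = -0.0006820
Flow = −∇h = (+0.0003755 east, +0.0006820 north), which points northeast.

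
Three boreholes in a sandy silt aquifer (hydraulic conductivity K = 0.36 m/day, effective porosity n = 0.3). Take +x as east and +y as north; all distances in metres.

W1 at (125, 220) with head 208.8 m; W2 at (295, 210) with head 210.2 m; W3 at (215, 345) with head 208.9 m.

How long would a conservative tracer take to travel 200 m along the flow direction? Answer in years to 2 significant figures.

49 years

Differences from W1: to W2 (Δx, Δy, Δh) = (170, -10, +1.4); to W3 = (90, 125, +0.1).
Solve a·Δx + b·Δy = Δh: det = 170·125 − 90·(-10) = 22150.
∂h/∂x = [(+1.4)·125 − (+0.1)·(-10)] / 22150 = +0.007946
∂h/∂y = [170·(+0.1) − 90·(+1.4)] / 22150 = -0.004921
|∇h| = √(0.007946² + -0.004921²) = 0.009346
Seepage velocity v = K·i/n = 0.36 × 0.009346 / 0.3 = 0.01122 m/day.
t = 200 / 0.01122 = 1.783e+04 days = 48.8 years.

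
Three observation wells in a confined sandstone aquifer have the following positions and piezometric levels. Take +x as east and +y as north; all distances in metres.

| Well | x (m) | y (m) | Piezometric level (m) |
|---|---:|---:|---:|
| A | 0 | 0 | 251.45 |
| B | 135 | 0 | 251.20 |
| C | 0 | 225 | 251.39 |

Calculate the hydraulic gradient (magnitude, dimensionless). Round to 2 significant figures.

∂h/∂x = (251.20 − 251.45) / (135 − 0) = -0.001852
∂h/∂y = (251.39 − 251.45) / (225 − 0) = -0.0002667
|∇h| = √(-0.001852² + -0.0002667²) = 0.001871

0.0019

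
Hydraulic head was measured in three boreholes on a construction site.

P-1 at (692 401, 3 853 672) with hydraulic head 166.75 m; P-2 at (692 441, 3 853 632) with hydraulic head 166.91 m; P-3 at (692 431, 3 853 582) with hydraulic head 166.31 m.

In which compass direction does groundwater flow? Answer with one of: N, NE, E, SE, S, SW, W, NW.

SW

Three-point gradient (reference P-1): Δ to P-2 = (40, -40, +0.16), Δ to P-3 = (30, -90, -0.44).
∂h/∂x = +0.01333, ∂h/∂y = +0.009333 (det = -2400).
Flow = −∇h = (-0.01333 east, -0.009333 north), which points southwest.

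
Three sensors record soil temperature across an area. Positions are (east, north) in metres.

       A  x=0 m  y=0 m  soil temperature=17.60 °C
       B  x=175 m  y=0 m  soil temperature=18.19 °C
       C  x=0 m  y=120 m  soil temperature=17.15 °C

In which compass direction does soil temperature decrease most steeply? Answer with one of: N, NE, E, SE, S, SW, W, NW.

∂T/∂x = (18.19 − 17.60) / (175 − 0) = +0.003371
∂T/∂y = (17.15 − 17.60) / (120 − 0) = -0.003750
Steepest decrease is along −∇f = (-0.003371 E, +0.003750 N) → northwest.

NW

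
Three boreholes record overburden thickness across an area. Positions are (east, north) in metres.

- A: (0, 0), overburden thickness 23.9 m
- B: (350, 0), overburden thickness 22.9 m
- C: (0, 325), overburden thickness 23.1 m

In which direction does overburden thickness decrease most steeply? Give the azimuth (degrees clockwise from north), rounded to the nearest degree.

∂d/∂x = (22.9 − 23.9) / (350 − 0) = -0.002857
∂d/∂y = (23.1 − 23.9) / (325 − 0) = -0.002462
Steepest decrease is along −∇f: components (+0.002857 E, +0.002462 N).
Azimuth = atan2(+0.002857, +0.002462) = 49.3° ≈ 049°.

049°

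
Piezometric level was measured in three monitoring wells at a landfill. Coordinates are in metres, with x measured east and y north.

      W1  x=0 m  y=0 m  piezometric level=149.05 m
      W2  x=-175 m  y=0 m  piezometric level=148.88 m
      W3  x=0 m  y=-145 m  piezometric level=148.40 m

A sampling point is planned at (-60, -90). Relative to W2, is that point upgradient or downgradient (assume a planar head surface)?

downgradient

∂h/∂x = (148.88 − 149.05) / (-175 − 0) = +0.0009714
∂h/∂y = (148.40 − 149.05) / (-145 − 0) = +0.004483
Head at (-60, -90) = 149.05 + (+0.0009714)·(-60) + (+0.004483)·(-90) = 148.59 m.
That is lower than the 148.88 m at W2, so the point is downgradient.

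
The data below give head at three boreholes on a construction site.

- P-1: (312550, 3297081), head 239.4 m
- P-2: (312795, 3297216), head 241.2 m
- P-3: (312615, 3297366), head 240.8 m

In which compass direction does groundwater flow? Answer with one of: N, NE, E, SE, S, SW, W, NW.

SW

Differences from P-1: to P-2 (Δx, Δy, Δh) = (245, 135, +1.8); to P-3 = (65, 285, +1.4).
Determinant of the coordinate differences = 245·285 − 65·135 = 61050.
∂h/∂x = [(+1.8)·285 − (+1.4)·135] / 61050 = +0.005307
∂h/∂y = [245·(+1.4) − 65·(+1.8)] / 61050 = +0.003702
Flow = −∇h = (-0.005307 east, -0.003702 north), which points southwest.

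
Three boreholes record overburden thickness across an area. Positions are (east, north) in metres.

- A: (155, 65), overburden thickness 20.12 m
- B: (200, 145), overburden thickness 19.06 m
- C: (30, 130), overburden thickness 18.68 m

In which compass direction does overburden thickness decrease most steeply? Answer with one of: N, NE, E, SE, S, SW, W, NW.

With d = a·x + b·y + c and A as origin, the differences give:
  45·a + 80·b = -1.06
  (-125)·a + 65·b = -1.44
Eliminate b (×65 and ×80, subtract): 12925·a = 46.300 → a = ∂d/∂x = +0.003582
Back-substitute: b = ∂d/∂y = -0.01526.
Steepest decrease is along −∇f = (-0.003582 E, +0.01526 N) → north.

N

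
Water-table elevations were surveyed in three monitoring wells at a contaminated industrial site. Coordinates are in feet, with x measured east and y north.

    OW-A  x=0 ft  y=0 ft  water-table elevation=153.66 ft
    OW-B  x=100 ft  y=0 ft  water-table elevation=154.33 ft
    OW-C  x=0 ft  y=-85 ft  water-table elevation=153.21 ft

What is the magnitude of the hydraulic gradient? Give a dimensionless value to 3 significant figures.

0.00854

∂h/∂x = (154.33 − 153.66) / (100 − 0) = +0.006700
∂h/∂y = (153.21 − 153.66) / (-85 − 0) = +0.005294
|∇h| = √(0.006700² + 0.005294²) = 0.008539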